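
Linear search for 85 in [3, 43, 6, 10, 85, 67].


i=0: 3!=85
i=1: 43!=85
i=2: 6!=85
i=3: 10!=85
i=4: 85==85 found!

Found at 4, 5 comps


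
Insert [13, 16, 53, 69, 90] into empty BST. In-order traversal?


Insert 13: root
Insert 16: R from 13
Insert 53: R from 13 -> R from 16
Insert 69: R from 13 -> R from 16 -> R from 53
Insert 90: R from 13 -> R from 16 -> R from 53 -> R from 69

In-order: [13, 16, 53, 69, 90]


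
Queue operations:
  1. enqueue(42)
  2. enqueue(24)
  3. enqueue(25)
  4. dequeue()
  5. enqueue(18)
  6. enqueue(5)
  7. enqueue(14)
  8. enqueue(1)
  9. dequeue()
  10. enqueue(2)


enqueue(42) -> [42]
enqueue(24) -> [42, 24]
enqueue(25) -> [42, 24, 25]
dequeue()->42, [24, 25]
enqueue(18) -> [24, 25, 18]
enqueue(5) -> [24, 25, 18, 5]
enqueue(14) -> [24, 25, 18, 5, 14]
enqueue(1) -> [24, 25, 18, 5, 14, 1]
dequeue()->24, [25, 18, 5, 14, 1]
enqueue(2) -> [25, 18, 5, 14, 1, 2]

Final queue: [25, 18, 5, 14, 1, 2]


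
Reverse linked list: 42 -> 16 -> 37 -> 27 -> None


Step 1: curr=42, set curr.next=prev(None) | reversed so far: 42
Step 2: curr=16, set curr.next=prev(42) | reversed so far: 16 -> 42
Step 3: curr=37, set curr.next=prev(16) | reversed so far: 37 -> 16 -> 42
Step 4: curr=27, set curr.next=prev(37) | reversed so far: 27 -> 37 -> 16 -> 42

27 -> 37 -> 16 -> 42 -> None


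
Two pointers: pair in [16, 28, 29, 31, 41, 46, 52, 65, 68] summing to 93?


lo=0(16)+hi=8(68)=84
lo=1(28)+hi=8(68)=96
lo=1(28)+hi=7(65)=93

Yes: 28+65=93


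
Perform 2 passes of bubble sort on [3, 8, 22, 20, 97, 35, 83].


Initial: [3, 8, 22, 20, 97, 35, 83]
Pass 1: [3, 8, 20, 22, 35, 83, 97] (3 swaps)
Pass 2: [3, 8, 20, 22, 35, 83, 97] (0 swaps)

After 2 passes: [3, 8, 20, 22, 35, 83, 97]


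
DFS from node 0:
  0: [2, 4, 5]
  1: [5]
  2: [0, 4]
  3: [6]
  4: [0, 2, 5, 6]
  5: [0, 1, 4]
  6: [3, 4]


Visit 0, push [5, 4, 2]
Visit 2, push [4]
Visit 4, push [6, 5]
Visit 5, push [1]
Visit 1, push []
Visit 6, push [3]
Visit 3, push []

DFS order: [0, 2, 4, 5, 1, 6, 3]


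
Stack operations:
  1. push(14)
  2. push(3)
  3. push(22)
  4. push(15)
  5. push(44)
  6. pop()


push(14) -> [14]
push(3) -> [14, 3]
push(22) -> [14, 3, 22]
push(15) -> [14, 3, 22, 15]
push(44) -> [14, 3, 22, 15, 44]
pop()->44, [14, 3, 22, 15]

Final stack: [14, 3, 22, 15]


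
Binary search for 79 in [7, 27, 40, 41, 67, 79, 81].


Step 1: lo=0, hi=6, mid=3, val=41
Step 2: lo=4, hi=6, mid=5, val=79

Found at index 5


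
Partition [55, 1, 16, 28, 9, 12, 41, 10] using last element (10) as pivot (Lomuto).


Pivot: 10
  1 <= 10: swap -> [1, 55, 16, 28, 9, 12, 41, 10]
  9 <= 10: swap -> [1, 9, 16, 28, 55, 12, 41, 10]
Place pivot at 2: [1, 9, 10, 28, 55, 12, 41, 16]

Partitioned: [1, 9, 10, 28, 55, 12, 41, 16]


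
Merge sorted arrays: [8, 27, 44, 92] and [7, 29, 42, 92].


Take 7 from B
Take 8 from A
Take 27 from A
Take 29 from B
Take 42 from B
Take 44 from A
Take 92 from A

Merged: [7, 8, 27, 29, 42, 44, 92, 92]


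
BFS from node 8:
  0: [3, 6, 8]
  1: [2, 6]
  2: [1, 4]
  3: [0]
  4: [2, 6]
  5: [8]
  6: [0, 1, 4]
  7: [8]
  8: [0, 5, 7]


Visit 8, enqueue [0, 5, 7]
Visit 0, enqueue [3, 6]
Visit 5, enqueue []
Visit 7, enqueue []
Visit 3, enqueue []
Visit 6, enqueue [1, 4]
Visit 1, enqueue [2]
Visit 4, enqueue []
Visit 2, enqueue []

BFS order: [8, 0, 5, 7, 3, 6, 1, 4, 2]


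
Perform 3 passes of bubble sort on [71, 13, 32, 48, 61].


Initial: [71, 13, 32, 48, 61]
Pass 1: [13, 32, 48, 61, 71] (4 swaps)
Pass 2: [13, 32, 48, 61, 71] (0 swaps)
Pass 3: [13, 32, 48, 61, 71] (0 swaps)

After 3 passes: [13, 32, 48, 61, 71]


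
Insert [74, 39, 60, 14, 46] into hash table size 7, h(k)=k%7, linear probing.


Insert 74: h=4 -> slot 4
Insert 39: h=4, 1 probes -> slot 5
Insert 60: h=4, 2 probes -> slot 6
Insert 14: h=0 -> slot 0
Insert 46: h=4, 4 probes -> slot 1

Table: [14, 46, None, None, 74, 39, 60]


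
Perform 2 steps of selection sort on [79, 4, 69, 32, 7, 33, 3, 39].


Initial: [79, 4, 69, 32, 7, 33, 3, 39]
Step 1: min=3 at 6
  Swap: [3, 4, 69, 32, 7, 33, 79, 39]
Step 2: min=4 at 1
  Swap: [3, 4, 69, 32, 7, 33, 79, 39]

After 2 steps: [3, 4, 69, 32, 7, 33, 79, 39]


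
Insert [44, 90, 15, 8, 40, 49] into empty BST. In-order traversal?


Insert 44: root
Insert 90: R from 44
Insert 15: L from 44
Insert 8: L from 44 -> L from 15
Insert 40: L from 44 -> R from 15
Insert 49: R from 44 -> L from 90

In-order: [8, 15, 40, 44, 49, 90]


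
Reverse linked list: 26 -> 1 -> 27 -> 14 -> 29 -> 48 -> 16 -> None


Step 1: curr=26, set curr.next=prev(None) | reversed so far: 26
Step 2: curr=1, set curr.next=prev(26) | reversed so far: 1 -> 26
Step 3: curr=27, set curr.next=prev(1) | reversed so far: 27 -> 1 -> 26
Step 4: curr=14, set curr.next=prev(27) | reversed so far: 14 -> 27 -> 1 -> 26
Step 5: curr=29, set curr.next=prev(14) | reversed so far: 29 -> 14 -> 27 -> 1 -> 26
Step 6: curr=48, set curr.next=prev(29) | reversed so far: 48 -> 29 -> 14 -> 27 -> 1 -> 26
Step 7: curr=16, set curr.next=prev(48) | reversed so far: 16 -> 48 -> 29 -> 14 -> 27 -> 1 -> 26

16 -> 48 -> 29 -> 14 -> 27 -> 1 -> 26 -> None


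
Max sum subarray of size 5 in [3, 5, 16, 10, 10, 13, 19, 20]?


[0:5]: 44
[1:6]: 54
[2:7]: 68
[3:8]: 72

Max: 72 at [3:8]


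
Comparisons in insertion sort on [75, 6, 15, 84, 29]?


Algorithm: insertion sort
Input: [75, 6, 15, 84, 29]
Sorted: [6, 15, 29, 75, 84]

7


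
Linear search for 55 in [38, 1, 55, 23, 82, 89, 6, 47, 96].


i=0: 38!=55
i=1: 1!=55
i=2: 55==55 found!

Found at 2, 3 comps


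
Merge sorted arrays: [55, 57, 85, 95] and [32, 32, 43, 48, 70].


Take 32 from B
Take 32 from B
Take 43 from B
Take 48 from B
Take 55 from A
Take 57 from A
Take 70 from B

Merged: [32, 32, 43, 48, 55, 57, 70, 85, 95]


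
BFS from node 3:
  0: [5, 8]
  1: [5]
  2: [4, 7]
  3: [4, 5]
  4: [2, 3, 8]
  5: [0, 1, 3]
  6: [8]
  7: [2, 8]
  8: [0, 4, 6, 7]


Visit 3, enqueue [4, 5]
Visit 4, enqueue [2, 8]
Visit 5, enqueue [0, 1]
Visit 2, enqueue [7]
Visit 8, enqueue [6]
Visit 0, enqueue []
Visit 1, enqueue []
Visit 7, enqueue []
Visit 6, enqueue []

BFS order: [3, 4, 5, 2, 8, 0, 1, 7, 6]


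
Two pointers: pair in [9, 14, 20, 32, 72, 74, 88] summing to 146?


lo=0(9)+hi=6(88)=97
lo=1(14)+hi=6(88)=102
lo=2(20)+hi=6(88)=108
lo=3(32)+hi=6(88)=120
lo=4(72)+hi=6(88)=160
lo=4(72)+hi=5(74)=146

Yes: 72+74=146


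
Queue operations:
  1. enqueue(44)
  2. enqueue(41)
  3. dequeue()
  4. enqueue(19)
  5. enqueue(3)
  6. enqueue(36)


enqueue(44) -> [44]
enqueue(41) -> [44, 41]
dequeue()->44, [41]
enqueue(19) -> [41, 19]
enqueue(3) -> [41, 19, 3]
enqueue(36) -> [41, 19, 3, 36]

Final queue: [41, 19, 3, 36]


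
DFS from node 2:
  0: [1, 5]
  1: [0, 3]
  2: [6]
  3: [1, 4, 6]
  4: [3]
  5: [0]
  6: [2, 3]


Visit 2, push [6]
Visit 6, push [3]
Visit 3, push [4, 1]
Visit 1, push [0]
Visit 0, push [5]
Visit 5, push []
Visit 4, push []

DFS order: [2, 6, 3, 1, 0, 5, 4]


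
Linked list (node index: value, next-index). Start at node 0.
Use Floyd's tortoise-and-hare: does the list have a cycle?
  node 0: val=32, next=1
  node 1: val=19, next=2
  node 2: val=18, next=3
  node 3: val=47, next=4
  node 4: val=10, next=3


Floyd's tortoise (slow, +1) and hare (fast, +2):
  init: slow=0, fast=0
  step 1: slow=1, fast=2
  step 2: slow=2, fast=4
  step 3: slow=3, fast=4
  step 4: slow=4, fast=4
  slow == fast at node 4: cycle detected

Cycle: yes


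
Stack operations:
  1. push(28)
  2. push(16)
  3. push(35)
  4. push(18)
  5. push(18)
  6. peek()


push(28) -> [28]
push(16) -> [28, 16]
push(35) -> [28, 16, 35]
push(18) -> [28, 16, 35, 18]
push(18) -> [28, 16, 35, 18, 18]
peek()->18

Final stack: [28, 16, 35, 18, 18]


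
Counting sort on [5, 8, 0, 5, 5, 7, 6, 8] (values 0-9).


Input: [5, 8, 0, 5, 5, 7, 6, 8]
Counts: [1, 0, 0, 0, 0, 3, 1, 1, 2, 0]

Sorted: [0, 5, 5, 5, 6, 7, 8, 8]


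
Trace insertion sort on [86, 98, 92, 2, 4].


Initial: [86, 98, 92, 2, 4]
Insert 98: [86, 98, 92, 2, 4]
Insert 92: [86, 92, 98, 2, 4]
Insert 2: [2, 86, 92, 98, 4]
Insert 4: [2, 4, 86, 92, 98]

Sorted: [2, 4, 86, 92, 98]


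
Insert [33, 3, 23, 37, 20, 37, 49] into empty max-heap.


Insert 33: [33]
Insert 3: [33, 3]
Insert 23: [33, 3, 23]
Insert 37: [37, 33, 23, 3]
Insert 20: [37, 33, 23, 3, 20]
Insert 37: [37, 33, 37, 3, 20, 23]
Insert 49: [49, 33, 37, 3, 20, 23, 37]

Final heap: [49, 33, 37, 3, 20, 23, 37]


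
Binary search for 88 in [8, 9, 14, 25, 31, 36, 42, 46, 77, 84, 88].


Step 1: lo=0, hi=10, mid=5, val=36
Step 2: lo=6, hi=10, mid=8, val=77
Step 3: lo=9, hi=10, mid=9, val=84
Step 4: lo=10, hi=10, mid=10, val=88

Found at index 10


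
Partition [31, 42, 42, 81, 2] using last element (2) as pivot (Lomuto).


Pivot: 2
Place pivot at 0: [2, 42, 42, 81, 31]

Partitioned: [2, 42, 42, 81, 31]


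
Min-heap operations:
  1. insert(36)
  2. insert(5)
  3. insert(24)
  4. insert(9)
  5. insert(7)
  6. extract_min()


insert(36) -> [36]
insert(5) -> [5, 36]
insert(24) -> [5, 36, 24]
insert(9) -> [5, 9, 24, 36]
insert(7) -> [5, 7, 24, 36, 9]
extract_min()->5, [7, 9, 24, 36]

Final heap: [7, 9, 24, 36]


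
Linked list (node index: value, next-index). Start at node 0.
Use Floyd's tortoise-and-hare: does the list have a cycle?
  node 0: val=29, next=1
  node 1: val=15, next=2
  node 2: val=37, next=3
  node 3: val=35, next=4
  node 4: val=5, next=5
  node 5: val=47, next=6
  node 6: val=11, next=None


Floyd's tortoise (slow, +1) and hare (fast, +2):
  init: slow=0, fast=0
  step 1: slow=1, fast=2
  step 2: slow=2, fast=4
  step 3: slow=3, fast=6
  step 4: fast -> None, no cycle

Cycle: no


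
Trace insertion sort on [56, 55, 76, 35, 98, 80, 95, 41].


Initial: [56, 55, 76, 35, 98, 80, 95, 41]
Insert 55: [55, 56, 76, 35, 98, 80, 95, 41]
Insert 76: [55, 56, 76, 35, 98, 80, 95, 41]
Insert 35: [35, 55, 56, 76, 98, 80, 95, 41]
Insert 98: [35, 55, 56, 76, 98, 80, 95, 41]
Insert 80: [35, 55, 56, 76, 80, 98, 95, 41]
Insert 95: [35, 55, 56, 76, 80, 95, 98, 41]
Insert 41: [35, 41, 55, 56, 76, 80, 95, 98]

Sorted: [35, 41, 55, 56, 76, 80, 95, 98]


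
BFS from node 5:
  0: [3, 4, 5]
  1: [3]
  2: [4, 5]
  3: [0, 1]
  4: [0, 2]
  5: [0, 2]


Visit 5, enqueue [0, 2]
Visit 0, enqueue [3, 4]
Visit 2, enqueue []
Visit 3, enqueue [1]
Visit 4, enqueue []
Visit 1, enqueue []

BFS order: [5, 0, 2, 3, 4, 1]


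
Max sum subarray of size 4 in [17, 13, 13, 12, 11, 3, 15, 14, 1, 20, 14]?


[0:4]: 55
[1:5]: 49
[2:6]: 39
[3:7]: 41
[4:8]: 43
[5:9]: 33
[6:10]: 50
[7:11]: 49

Max: 55 at [0:4]


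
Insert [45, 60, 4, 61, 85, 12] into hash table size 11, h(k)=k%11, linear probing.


Insert 45: h=1 -> slot 1
Insert 60: h=5 -> slot 5
Insert 4: h=4 -> slot 4
Insert 61: h=6 -> slot 6
Insert 85: h=8 -> slot 8
Insert 12: h=1, 1 probes -> slot 2

Table: [None, 45, 12, None, 4, 60, 61, None, 85, None, None]


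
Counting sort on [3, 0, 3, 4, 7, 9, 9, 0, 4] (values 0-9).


Input: [3, 0, 3, 4, 7, 9, 9, 0, 4]
Counts: [2, 0, 0, 2, 2, 0, 0, 1, 0, 2]

Sorted: [0, 0, 3, 3, 4, 4, 7, 9, 9]


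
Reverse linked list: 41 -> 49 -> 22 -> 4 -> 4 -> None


Step 1: curr=41, set curr.next=prev(None) | reversed so far: 41
Step 2: curr=49, set curr.next=prev(41) | reversed so far: 49 -> 41
Step 3: curr=22, set curr.next=prev(49) | reversed so far: 22 -> 49 -> 41
Step 4: curr=4, set curr.next=prev(22) | reversed so far: 4 -> 22 -> 49 -> 41
Step 5: curr=4, set curr.next=prev(4) | reversed so far: 4 -> 4 -> 22 -> 49 -> 41

4 -> 4 -> 22 -> 49 -> 41 -> None


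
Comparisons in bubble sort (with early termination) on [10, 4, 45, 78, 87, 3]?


Algorithm: bubble sort (with early termination)
Input: [10, 4, 45, 78, 87, 3]
Sorted: [3, 4, 10, 45, 78, 87]

15


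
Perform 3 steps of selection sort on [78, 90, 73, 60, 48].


Initial: [78, 90, 73, 60, 48]
Step 1: min=48 at 4
  Swap: [48, 90, 73, 60, 78]
Step 2: min=60 at 3
  Swap: [48, 60, 73, 90, 78]
Step 3: min=73 at 2
  Swap: [48, 60, 73, 90, 78]

After 3 steps: [48, 60, 73, 90, 78]


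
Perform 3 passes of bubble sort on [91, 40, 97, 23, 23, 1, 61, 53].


Initial: [91, 40, 97, 23, 23, 1, 61, 53]
Pass 1: [40, 91, 23, 23, 1, 61, 53, 97] (6 swaps)
Pass 2: [40, 23, 23, 1, 61, 53, 91, 97] (5 swaps)
Pass 3: [23, 23, 1, 40, 53, 61, 91, 97] (4 swaps)

After 3 passes: [23, 23, 1, 40, 53, 61, 91, 97]


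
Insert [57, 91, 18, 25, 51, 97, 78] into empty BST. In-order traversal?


Insert 57: root
Insert 91: R from 57
Insert 18: L from 57
Insert 25: L from 57 -> R from 18
Insert 51: L from 57 -> R from 18 -> R from 25
Insert 97: R from 57 -> R from 91
Insert 78: R from 57 -> L from 91

In-order: [18, 25, 51, 57, 78, 91, 97]


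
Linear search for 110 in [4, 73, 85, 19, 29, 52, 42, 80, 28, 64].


i=0: 4!=110
i=1: 73!=110
i=2: 85!=110
i=3: 19!=110
i=4: 29!=110
i=5: 52!=110
i=6: 42!=110
i=7: 80!=110
i=8: 28!=110
i=9: 64!=110

Not found, 10 comps


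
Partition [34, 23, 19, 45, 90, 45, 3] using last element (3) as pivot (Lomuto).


Pivot: 3
Place pivot at 0: [3, 23, 19, 45, 90, 45, 34]

Partitioned: [3, 23, 19, 45, 90, 45, 34]


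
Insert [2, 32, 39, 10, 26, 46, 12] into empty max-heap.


Insert 2: [2]
Insert 32: [32, 2]
Insert 39: [39, 2, 32]
Insert 10: [39, 10, 32, 2]
Insert 26: [39, 26, 32, 2, 10]
Insert 46: [46, 26, 39, 2, 10, 32]
Insert 12: [46, 26, 39, 2, 10, 32, 12]

Final heap: [46, 26, 39, 2, 10, 32, 12]


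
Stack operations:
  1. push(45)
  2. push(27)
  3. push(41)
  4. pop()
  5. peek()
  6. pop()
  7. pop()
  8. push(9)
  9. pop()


push(45) -> [45]
push(27) -> [45, 27]
push(41) -> [45, 27, 41]
pop()->41, [45, 27]
peek()->27
pop()->27, [45]
pop()->45, []
push(9) -> [9]
pop()->9, []

Final stack: []


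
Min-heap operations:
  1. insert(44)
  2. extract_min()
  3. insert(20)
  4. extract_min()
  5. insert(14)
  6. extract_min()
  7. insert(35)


insert(44) -> [44]
extract_min()->44, []
insert(20) -> [20]
extract_min()->20, []
insert(14) -> [14]
extract_min()->14, []
insert(35) -> [35]

Final heap: [35]


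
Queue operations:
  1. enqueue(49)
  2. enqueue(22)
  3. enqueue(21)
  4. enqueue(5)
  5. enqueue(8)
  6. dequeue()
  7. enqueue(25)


enqueue(49) -> [49]
enqueue(22) -> [49, 22]
enqueue(21) -> [49, 22, 21]
enqueue(5) -> [49, 22, 21, 5]
enqueue(8) -> [49, 22, 21, 5, 8]
dequeue()->49, [22, 21, 5, 8]
enqueue(25) -> [22, 21, 5, 8, 25]

Final queue: [22, 21, 5, 8, 25]


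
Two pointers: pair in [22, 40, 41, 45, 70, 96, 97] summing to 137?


lo=0(22)+hi=6(97)=119
lo=1(40)+hi=6(97)=137

Yes: 40+97=137


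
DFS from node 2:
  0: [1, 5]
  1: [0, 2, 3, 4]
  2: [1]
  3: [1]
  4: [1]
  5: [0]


Visit 2, push [1]
Visit 1, push [4, 3, 0]
Visit 0, push [5]
Visit 5, push []
Visit 3, push []
Visit 4, push []

DFS order: [2, 1, 0, 5, 3, 4]


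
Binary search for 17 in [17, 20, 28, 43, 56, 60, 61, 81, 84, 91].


Step 1: lo=0, hi=9, mid=4, val=56
Step 2: lo=0, hi=3, mid=1, val=20
Step 3: lo=0, hi=0, mid=0, val=17

Found at index 0


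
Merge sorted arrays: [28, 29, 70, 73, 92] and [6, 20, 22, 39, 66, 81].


Take 6 from B
Take 20 from B
Take 22 from B
Take 28 from A
Take 29 from A
Take 39 from B
Take 66 from B
Take 70 from A
Take 73 from A
Take 81 from B

Merged: [6, 20, 22, 28, 29, 39, 66, 70, 73, 81, 92]


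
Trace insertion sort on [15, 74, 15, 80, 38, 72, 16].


Initial: [15, 74, 15, 80, 38, 72, 16]
Insert 74: [15, 74, 15, 80, 38, 72, 16]
Insert 15: [15, 15, 74, 80, 38, 72, 16]
Insert 80: [15, 15, 74, 80, 38, 72, 16]
Insert 38: [15, 15, 38, 74, 80, 72, 16]
Insert 72: [15, 15, 38, 72, 74, 80, 16]
Insert 16: [15, 15, 16, 38, 72, 74, 80]

Sorted: [15, 15, 16, 38, 72, 74, 80]


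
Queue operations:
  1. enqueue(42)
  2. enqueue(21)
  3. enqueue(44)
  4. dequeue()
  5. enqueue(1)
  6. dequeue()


enqueue(42) -> [42]
enqueue(21) -> [42, 21]
enqueue(44) -> [42, 21, 44]
dequeue()->42, [21, 44]
enqueue(1) -> [21, 44, 1]
dequeue()->21, [44, 1]

Final queue: [44, 1]


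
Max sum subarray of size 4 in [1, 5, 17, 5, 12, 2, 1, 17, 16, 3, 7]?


[0:4]: 28
[1:5]: 39
[2:6]: 36
[3:7]: 20
[4:8]: 32
[5:9]: 36
[6:10]: 37
[7:11]: 43

Max: 43 at [7:11]


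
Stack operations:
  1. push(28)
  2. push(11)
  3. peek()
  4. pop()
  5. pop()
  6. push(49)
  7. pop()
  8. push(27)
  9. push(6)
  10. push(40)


push(28) -> [28]
push(11) -> [28, 11]
peek()->11
pop()->11, [28]
pop()->28, []
push(49) -> [49]
pop()->49, []
push(27) -> [27]
push(6) -> [27, 6]
push(40) -> [27, 6, 40]

Final stack: [27, 6, 40]


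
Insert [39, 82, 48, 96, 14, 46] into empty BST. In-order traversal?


Insert 39: root
Insert 82: R from 39
Insert 48: R from 39 -> L from 82
Insert 96: R from 39 -> R from 82
Insert 14: L from 39
Insert 46: R from 39 -> L from 82 -> L from 48

In-order: [14, 39, 46, 48, 82, 96]


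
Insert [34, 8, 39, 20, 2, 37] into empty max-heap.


Insert 34: [34]
Insert 8: [34, 8]
Insert 39: [39, 8, 34]
Insert 20: [39, 20, 34, 8]
Insert 2: [39, 20, 34, 8, 2]
Insert 37: [39, 20, 37, 8, 2, 34]

Final heap: [39, 20, 37, 8, 2, 34]


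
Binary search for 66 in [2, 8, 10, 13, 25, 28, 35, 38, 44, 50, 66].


Step 1: lo=0, hi=10, mid=5, val=28
Step 2: lo=6, hi=10, mid=8, val=44
Step 3: lo=9, hi=10, mid=9, val=50
Step 4: lo=10, hi=10, mid=10, val=66

Found at index 10


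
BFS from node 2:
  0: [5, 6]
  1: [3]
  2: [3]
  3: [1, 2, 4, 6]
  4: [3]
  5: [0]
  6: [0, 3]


Visit 2, enqueue [3]
Visit 3, enqueue [1, 4, 6]
Visit 1, enqueue []
Visit 4, enqueue []
Visit 6, enqueue [0]
Visit 0, enqueue [5]
Visit 5, enqueue []

BFS order: [2, 3, 1, 4, 6, 0, 5]


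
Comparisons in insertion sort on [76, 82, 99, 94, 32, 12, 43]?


Algorithm: insertion sort
Input: [76, 82, 99, 94, 32, 12, 43]
Sorted: [12, 32, 43, 76, 82, 94, 99]

18


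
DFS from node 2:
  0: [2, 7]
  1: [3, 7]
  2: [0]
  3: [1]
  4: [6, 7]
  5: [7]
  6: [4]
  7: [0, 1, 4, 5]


Visit 2, push [0]
Visit 0, push [7]
Visit 7, push [5, 4, 1]
Visit 1, push [3]
Visit 3, push []
Visit 4, push [6]
Visit 6, push []
Visit 5, push []

DFS order: [2, 0, 7, 1, 3, 4, 6, 5]


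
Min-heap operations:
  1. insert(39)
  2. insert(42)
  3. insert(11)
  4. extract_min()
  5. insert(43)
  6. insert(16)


insert(39) -> [39]
insert(42) -> [39, 42]
insert(11) -> [11, 42, 39]
extract_min()->11, [39, 42]
insert(43) -> [39, 42, 43]
insert(16) -> [16, 39, 43, 42]

Final heap: [16, 39, 43, 42]


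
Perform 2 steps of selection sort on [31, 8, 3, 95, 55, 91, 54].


Initial: [31, 8, 3, 95, 55, 91, 54]
Step 1: min=3 at 2
  Swap: [3, 8, 31, 95, 55, 91, 54]
Step 2: min=8 at 1
  Swap: [3, 8, 31, 95, 55, 91, 54]

After 2 steps: [3, 8, 31, 95, 55, 91, 54]


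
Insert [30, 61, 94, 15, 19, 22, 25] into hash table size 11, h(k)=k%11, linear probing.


Insert 30: h=8 -> slot 8
Insert 61: h=6 -> slot 6
Insert 94: h=6, 1 probes -> slot 7
Insert 15: h=4 -> slot 4
Insert 19: h=8, 1 probes -> slot 9
Insert 22: h=0 -> slot 0
Insert 25: h=3 -> slot 3

Table: [22, None, None, 25, 15, None, 61, 94, 30, 19, None]


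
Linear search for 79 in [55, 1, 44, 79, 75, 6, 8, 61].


i=0: 55!=79
i=1: 1!=79
i=2: 44!=79
i=3: 79==79 found!

Found at 3, 4 comps


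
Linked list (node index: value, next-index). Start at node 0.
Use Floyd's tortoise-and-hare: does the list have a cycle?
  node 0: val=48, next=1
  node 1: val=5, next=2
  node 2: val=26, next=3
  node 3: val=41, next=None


Floyd's tortoise (slow, +1) and hare (fast, +2):
  init: slow=0, fast=0
  step 1: slow=1, fast=2
  step 2: fast 2->3->None, no cycle

Cycle: no


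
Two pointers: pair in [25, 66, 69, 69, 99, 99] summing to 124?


lo=0(25)+hi=5(99)=124

Yes: 25+99=124


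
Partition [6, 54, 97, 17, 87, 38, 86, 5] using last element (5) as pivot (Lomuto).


Pivot: 5
Place pivot at 0: [5, 54, 97, 17, 87, 38, 86, 6]

Partitioned: [5, 54, 97, 17, 87, 38, 86, 6]


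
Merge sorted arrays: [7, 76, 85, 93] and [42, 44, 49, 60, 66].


Take 7 from A
Take 42 from B
Take 44 from B
Take 49 from B
Take 60 from B
Take 66 from B

Merged: [7, 42, 44, 49, 60, 66, 76, 85, 93]


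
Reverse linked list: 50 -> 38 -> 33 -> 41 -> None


Step 1: curr=50, set curr.next=prev(None) | reversed so far: 50
Step 2: curr=38, set curr.next=prev(50) | reversed so far: 38 -> 50
Step 3: curr=33, set curr.next=prev(38) | reversed so far: 33 -> 38 -> 50
Step 4: curr=41, set curr.next=prev(33) | reversed so far: 41 -> 33 -> 38 -> 50

41 -> 33 -> 38 -> 50 -> None


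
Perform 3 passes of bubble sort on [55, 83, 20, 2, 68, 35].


Initial: [55, 83, 20, 2, 68, 35]
Pass 1: [55, 20, 2, 68, 35, 83] (4 swaps)
Pass 2: [20, 2, 55, 35, 68, 83] (3 swaps)
Pass 3: [2, 20, 35, 55, 68, 83] (2 swaps)

After 3 passes: [2, 20, 35, 55, 68, 83]


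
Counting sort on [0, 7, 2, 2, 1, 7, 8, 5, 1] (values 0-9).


Input: [0, 7, 2, 2, 1, 7, 8, 5, 1]
Counts: [1, 2, 2, 0, 0, 1, 0, 2, 1, 0]

Sorted: [0, 1, 1, 2, 2, 5, 7, 7, 8]


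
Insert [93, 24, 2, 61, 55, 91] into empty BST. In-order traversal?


Insert 93: root
Insert 24: L from 93
Insert 2: L from 93 -> L from 24
Insert 61: L from 93 -> R from 24
Insert 55: L from 93 -> R from 24 -> L from 61
Insert 91: L from 93 -> R from 24 -> R from 61

In-order: [2, 24, 55, 61, 91, 93]


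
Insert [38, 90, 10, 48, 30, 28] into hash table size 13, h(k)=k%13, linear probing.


Insert 38: h=12 -> slot 12
Insert 90: h=12, 1 probes -> slot 0
Insert 10: h=10 -> slot 10
Insert 48: h=9 -> slot 9
Insert 30: h=4 -> slot 4
Insert 28: h=2 -> slot 2

Table: [90, None, 28, None, 30, None, None, None, None, 48, 10, None, 38]


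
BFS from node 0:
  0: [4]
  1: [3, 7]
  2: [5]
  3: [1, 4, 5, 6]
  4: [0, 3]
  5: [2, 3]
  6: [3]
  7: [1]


Visit 0, enqueue [4]
Visit 4, enqueue [3]
Visit 3, enqueue [1, 5, 6]
Visit 1, enqueue [7]
Visit 5, enqueue [2]
Visit 6, enqueue []
Visit 7, enqueue []
Visit 2, enqueue []

BFS order: [0, 4, 3, 1, 5, 6, 7, 2]


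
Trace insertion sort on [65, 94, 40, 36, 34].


Initial: [65, 94, 40, 36, 34]
Insert 94: [65, 94, 40, 36, 34]
Insert 40: [40, 65, 94, 36, 34]
Insert 36: [36, 40, 65, 94, 34]
Insert 34: [34, 36, 40, 65, 94]

Sorted: [34, 36, 40, 65, 94]


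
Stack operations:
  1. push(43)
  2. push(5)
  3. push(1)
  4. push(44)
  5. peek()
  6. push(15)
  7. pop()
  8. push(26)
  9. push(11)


push(43) -> [43]
push(5) -> [43, 5]
push(1) -> [43, 5, 1]
push(44) -> [43, 5, 1, 44]
peek()->44
push(15) -> [43, 5, 1, 44, 15]
pop()->15, [43, 5, 1, 44]
push(26) -> [43, 5, 1, 44, 26]
push(11) -> [43, 5, 1, 44, 26, 11]

Final stack: [43, 5, 1, 44, 26, 11]


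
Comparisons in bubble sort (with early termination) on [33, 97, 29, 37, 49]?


Algorithm: bubble sort (with early termination)
Input: [33, 97, 29, 37, 49]
Sorted: [29, 33, 37, 49, 97]

9


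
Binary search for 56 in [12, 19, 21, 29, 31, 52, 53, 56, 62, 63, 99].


Step 1: lo=0, hi=10, mid=5, val=52
Step 2: lo=6, hi=10, mid=8, val=62
Step 3: lo=6, hi=7, mid=6, val=53
Step 4: lo=7, hi=7, mid=7, val=56

Found at index 7


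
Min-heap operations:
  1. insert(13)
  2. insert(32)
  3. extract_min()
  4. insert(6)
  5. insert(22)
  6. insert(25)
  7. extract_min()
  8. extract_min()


insert(13) -> [13]
insert(32) -> [13, 32]
extract_min()->13, [32]
insert(6) -> [6, 32]
insert(22) -> [6, 32, 22]
insert(25) -> [6, 25, 22, 32]
extract_min()->6, [22, 25, 32]
extract_min()->22, [25, 32]

Final heap: [25, 32]


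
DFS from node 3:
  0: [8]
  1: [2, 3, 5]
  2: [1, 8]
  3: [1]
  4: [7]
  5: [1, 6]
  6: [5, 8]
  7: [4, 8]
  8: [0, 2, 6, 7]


Visit 3, push [1]
Visit 1, push [5, 2]
Visit 2, push [8]
Visit 8, push [7, 6, 0]
Visit 0, push []
Visit 6, push [5]
Visit 5, push []
Visit 7, push [4]
Visit 4, push []

DFS order: [3, 1, 2, 8, 0, 6, 5, 7, 4]


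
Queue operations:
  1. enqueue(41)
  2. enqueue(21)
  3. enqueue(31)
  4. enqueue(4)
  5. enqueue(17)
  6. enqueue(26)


enqueue(41) -> [41]
enqueue(21) -> [41, 21]
enqueue(31) -> [41, 21, 31]
enqueue(4) -> [41, 21, 31, 4]
enqueue(17) -> [41, 21, 31, 4, 17]
enqueue(26) -> [41, 21, 31, 4, 17, 26]

Final queue: [41, 21, 31, 4, 17, 26]


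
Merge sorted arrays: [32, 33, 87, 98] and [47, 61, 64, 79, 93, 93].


Take 32 from A
Take 33 from A
Take 47 from B
Take 61 from B
Take 64 from B
Take 79 from B
Take 87 from A
Take 93 from B
Take 93 from B

Merged: [32, 33, 47, 61, 64, 79, 87, 93, 93, 98]


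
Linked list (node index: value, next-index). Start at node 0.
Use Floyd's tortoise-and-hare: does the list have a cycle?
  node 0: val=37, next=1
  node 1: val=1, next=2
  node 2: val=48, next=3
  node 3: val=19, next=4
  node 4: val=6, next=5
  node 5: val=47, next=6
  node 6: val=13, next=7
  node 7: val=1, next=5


Floyd's tortoise (slow, +1) and hare (fast, +2):
  init: slow=0, fast=0
  step 1: slow=1, fast=2
  step 2: slow=2, fast=4
  step 3: slow=3, fast=6
  step 4: slow=4, fast=5
  step 5: slow=5, fast=7
  step 6: slow=6, fast=6
  slow == fast at node 6: cycle detected

Cycle: yes


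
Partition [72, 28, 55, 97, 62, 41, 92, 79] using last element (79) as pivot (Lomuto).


Pivot: 79
  72 <= 79: advance i (no swap)
  28 <= 79: advance i (no swap)
  55 <= 79: advance i (no swap)
  62 <= 79: swap -> [72, 28, 55, 62, 97, 41, 92, 79]
  41 <= 79: swap -> [72, 28, 55, 62, 41, 97, 92, 79]
Place pivot at 5: [72, 28, 55, 62, 41, 79, 92, 97]

Partitioned: [72, 28, 55, 62, 41, 79, 92, 97]


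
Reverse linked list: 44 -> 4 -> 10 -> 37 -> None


Step 1: curr=44, set curr.next=prev(None) | reversed so far: 44
Step 2: curr=4, set curr.next=prev(44) | reversed so far: 4 -> 44
Step 3: curr=10, set curr.next=prev(4) | reversed so far: 10 -> 4 -> 44
Step 4: curr=37, set curr.next=prev(10) | reversed so far: 37 -> 10 -> 4 -> 44

37 -> 10 -> 4 -> 44 -> None


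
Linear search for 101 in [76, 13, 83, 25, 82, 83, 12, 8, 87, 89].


i=0: 76!=101
i=1: 13!=101
i=2: 83!=101
i=3: 25!=101
i=4: 82!=101
i=5: 83!=101
i=6: 12!=101
i=7: 8!=101
i=8: 87!=101
i=9: 89!=101

Not found, 10 comps


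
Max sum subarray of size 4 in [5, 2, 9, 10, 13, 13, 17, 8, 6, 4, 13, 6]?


[0:4]: 26
[1:5]: 34
[2:6]: 45
[3:7]: 53
[4:8]: 51
[5:9]: 44
[6:10]: 35
[7:11]: 31
[8:12]: 29

Max: 53 at [3:7]


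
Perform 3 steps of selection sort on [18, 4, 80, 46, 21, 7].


Initial: [18, 4, 80, 46, 21, 7]
Step 1: min=4 at 1
  Swap: [4, 18, 80, 46, 21, 7]
Step 2: min=7 at 5
  Swap: [4, 7, 80, 46, 21, 18]
Step 3: min=18 at 5
  Swap: [4, 7, 18, 46, 21, 80]

After 3 steps: [4, 7, 18, 46, 21, 80]


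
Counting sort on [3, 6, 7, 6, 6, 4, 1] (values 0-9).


Input: [3, 6, 7, 6, 6, 4, 1]
Counts: [0, 1, 0, 1, 1, 0, 3, 1, 0, 0]

Sorted: [1, 3, 4, 6, 6, 6, 7]


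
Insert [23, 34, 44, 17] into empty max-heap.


Insert 23: [23]
Insert 34: [34, 23]
Insert 44: [44, 23, 34]
Insert 17: [44, 23, 34, 17]

Final heap: [44, 23, 34, 17]


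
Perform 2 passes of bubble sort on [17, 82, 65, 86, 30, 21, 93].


Initial: [17, 82, 65, 86, 30, 21, 93]
Pass 1: [17, 65, 82, 30, 21, 86, 93] (3 swaps)
Pass 2: [17, 65, 30, 21, 82, 86, 93] (2 swaps)

After 2 passes: [17, 65, 30, 21, 82, 86, 93]


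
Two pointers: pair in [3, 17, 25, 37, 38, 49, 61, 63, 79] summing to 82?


lo=0(3)+hi=8(79)=82

Yes: 3+79=82


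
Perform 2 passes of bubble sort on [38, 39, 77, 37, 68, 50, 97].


Initial: [38, 39, 77, 37, 68, 50, 97]
Pass 1: [38, 39, 37, 68, 50, 77, 97] (3 swaps)
Pass 2: [38, 37, 39, 50, 68, 77, 97] (2 swaps)

After 2 passes: [38, 37, 39, 50, 68, 77, 97]


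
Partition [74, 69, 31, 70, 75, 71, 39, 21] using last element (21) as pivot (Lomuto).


Pivot: 21
Place pivot at 0: [21, 69, 31, 70, 75, 71, 39, 74]

Partitioned: [21, 69, 31, 70, 75, 71, 39, 74]


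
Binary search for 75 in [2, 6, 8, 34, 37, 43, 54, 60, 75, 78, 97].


Step 1: lo=0, hi=10, mid=5, val=43
Step 2: lo=6, hi=10, mid=8, val=75

Found at index 8


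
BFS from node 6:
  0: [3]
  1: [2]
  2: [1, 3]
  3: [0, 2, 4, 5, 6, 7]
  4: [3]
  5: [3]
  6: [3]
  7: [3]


Visit 6, enqueue [3]
Visit 3, enqueue [0, 2, 4, 5, 7]
Visit 0, enqueue []
Visit 2, enqueue [1]
Visit 4, enqueue []
Visit 5, enqueue []
Visit 7, enqueue []
Visit 1, enqueue []

BFS order: [6, 3, 0, 2, 4, 5, 7, 1]


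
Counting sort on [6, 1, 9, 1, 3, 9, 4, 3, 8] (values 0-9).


Input: [6, 1, 9, 1, 3, 9, 4, 3, 8]
Counts: [0, 2, 0, 2, 1, 0, 1, 0, 1, 2]

Sorted: [1, 1, 3, 3, 4, 6, 8, 9, 9]


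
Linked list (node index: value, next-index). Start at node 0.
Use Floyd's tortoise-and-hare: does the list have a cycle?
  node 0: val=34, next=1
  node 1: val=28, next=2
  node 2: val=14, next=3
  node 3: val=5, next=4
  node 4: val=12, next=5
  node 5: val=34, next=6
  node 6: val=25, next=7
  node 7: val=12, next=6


Floyd's tortoise (slow, +1) and hare (fast, +2):
  init: slow=0, fast=0
  step 1: slow=1, fast=2
  step 2: slow=2, fast=4
  step 3: slow=3, fast=6
  step 4: slow=4, fast=6
  step 5: slow=5, fast=6
  step 6: slow=6, fast=6
  slow == fast at node 6: cycle detected

Cycle: yes


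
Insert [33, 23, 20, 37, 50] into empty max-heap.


Insert 33: [33]
Insert 23: [33, 23]
Insert 20: [33, 23, 20]
Insert 37: [37, 33, 20, 23]
Insert 50: [50, 37, 20, 23, 33]

Final heap: [50, 37, 20, 23, 33]


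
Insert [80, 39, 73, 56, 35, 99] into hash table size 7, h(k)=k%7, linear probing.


Insert 80: h=3 -> slot 3
Insert 39: h=4 -> slot 4
Insert 73: h=3, 2 probes -> slot 5
Insert 56: h=0 -> slot 0
Insert 35: h=0, 1 probes -> slot 1
Insert 99: h=1, 1 probes -> slot 2

Table: [56, 35, 99, 80, 39, 73, None]


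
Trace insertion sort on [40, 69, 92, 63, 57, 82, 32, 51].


Initial: [40, 69, 92, 63, 57, 82, 32, 51]
Insert 69: [40, 69, 92, 63, 57, 82, 32, 51]
Insert 92: [40, 69, 92, 63, 57, 82, 32, 51]
Insert 63: [40, 63, 69, 92, 57, 82, 32, 51]
Insert 57: [40, 57, 63, 69, 92, 82, 32, 51]
Insert 82: [40, 57, 63, 69, 82, 92, 32, 51]
Insert 32: [32, 40, 57, 63, 69, 82, 92, 51]
Insert 51: [32, 40, 51, 57, 63, 69, 82, 92]

Sorted: [32, 40, 51, 57, 63, 69, 82, 92]


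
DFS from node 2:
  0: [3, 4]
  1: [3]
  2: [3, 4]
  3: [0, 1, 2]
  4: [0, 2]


Visit 2, push [4, 3]
Visit 3, push [1, 0]
Visit 0, push [4]
Visit 4, push []
Visit 1, push []

DFS order: [2, 3, 0, 4, 1]


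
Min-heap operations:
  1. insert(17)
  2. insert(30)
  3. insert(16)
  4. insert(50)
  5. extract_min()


insert(17) -> [17]
insert(30) -> [17, 30]
insert(16) -> [16, 30, 17]
insert(50) -> [16, 30, 17, 50]
extract_min()->16, [17, 30, 50]

Final heap: [17, 30, 50]


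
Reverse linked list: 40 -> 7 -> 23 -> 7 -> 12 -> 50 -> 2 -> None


Step 1: curr=40, set curr.next=prev(None) | reversed so far: 40
Step 2: curr=7, set curr.next=prev(40) | reversed so far: 7 -> 40
Step 3: curr=23, set curr.next=prev(7) | reversed so far: 23 -> 7 -> 40
Step 4: curr=7, set curr.next=prev(23) | reversed so far: 7 -> 23 -> 7 -> 40
Step 5: curr=12, set curr.next=prev(7) | reversed so far: 12 -> 7 -> 23 -> 7 -> 40
Step 6: curr=50, set curr.next=prev(12) | reversed so far: 50 -> 12 -> 7 -> 23 -> 7 -> 40
Step 7: curr=2, set curr.next=prev(50) | reversed so far: 2 -> 50 -> 12 -> 7 -> 23 -> 7 -> 40

2 -> 50 -> 12 -> 7 -> 23 -> 7 -> 40 -> None


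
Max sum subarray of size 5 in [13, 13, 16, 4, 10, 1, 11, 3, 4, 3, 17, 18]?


[0:5]: 56
[1:6]: 44
[2:7]: 42
[3:8]: 29
[4:9]: 29
[5:10]: 22
[6:11]: 38
[7:12]: 45

Max: 56 at [0:5]


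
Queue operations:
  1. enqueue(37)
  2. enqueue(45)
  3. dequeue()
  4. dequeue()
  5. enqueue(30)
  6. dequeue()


enqueue(37) -> [37]
enqueue(45) -> [37, 45]
dequeue()->37, [45]
dequeue()->45, []
enqueue(30) -> [30]
dequeue()->30, []

Final queue: []


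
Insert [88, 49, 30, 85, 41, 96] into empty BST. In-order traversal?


Insert 88: root
Insert 49: L from 88
Insert 30: L from 88 -> L from 49
Insert 85: L from 88 -> R from 49
Insert 41: L from 88 -> L from 49 -> R from 30
Insert 96: R from 88

In-order: [30, 41, 49, 85, 88, 96]


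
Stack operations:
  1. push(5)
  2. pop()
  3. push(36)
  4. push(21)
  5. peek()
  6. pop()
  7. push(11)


push(5) -> [5]
pop()->5, []
push(36) -> [36]
push(21) -> [36, 21]
peek()->21
pop()->21, [36]
push(11) -> [36, 11]

Final stack: [36, 11]


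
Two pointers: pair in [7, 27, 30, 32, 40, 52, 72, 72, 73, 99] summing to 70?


lo=0(7)+hi=9(99)=106
lo=0(7)+hi=8(73)=80
lo=0(7)+hi=7(72)=79
lo=0(7)+hi=6(72)=79
lo=0(7)+hi=5(52)=59
lo=1(27)+hi=5(52)=79
lo=1(27)+hi=4(40)=67
lo=2(30)+hi=4(40)=70

Yes: 30+40=70


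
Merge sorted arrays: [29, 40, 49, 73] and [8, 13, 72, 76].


Take 8 from B
Take 13 from B
Take 29 from A
Take 40 from A
Take 49 from A
Take 72 from B
Take 73 from A

Merged: [8, 13, 29, 40, 49, 72, 73, 76]


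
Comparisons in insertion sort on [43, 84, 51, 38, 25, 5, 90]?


Algorithm: insertion sort
Input: [43, 84, 51, 38, 25, 5, 90]
Sorted: [5, 25, 38, 43, 51, 84, 90]

16


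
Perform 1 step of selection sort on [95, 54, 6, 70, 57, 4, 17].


Initial: [95, 54, 6, 70, 57, 4, 17]
Step 1: min=4 at 5
  Swap: [4, 54, 6, 70, 57, 95, 17]

After 1 step: [4, 54, 6, 70, 57, 95, 17]


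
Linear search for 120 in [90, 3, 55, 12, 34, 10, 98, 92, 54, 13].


i=0: 90!=120
i=1: 3!=120
i=2: 55!=120
i=3: 12!=120
i=4: 34!=120
i=5: 10!=120
i=6: 98!=120
i=7: 92!=120
i=8: 54!=120
i=9: 13!=120

Not found, 10 comps


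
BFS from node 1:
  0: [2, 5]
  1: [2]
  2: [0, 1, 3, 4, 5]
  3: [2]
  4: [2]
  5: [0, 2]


Visit 1, enqueue [2]
Visit 2, enqueue [0, 3, 4, 5]
Visit 0, enqueue []
Visit 3, enqueue []
Visit 4, enqueue []
Visit 5, enqueue []

BFS order: [1, 2, 0, 3, 4, 5]


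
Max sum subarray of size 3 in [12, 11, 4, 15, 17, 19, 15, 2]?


[0:3]: 27
[1:4]: 30
[2:5]: 36
[3:6]: 51
[4:7]: 51
[5:8]: 36

Max: 51 at [3:6]


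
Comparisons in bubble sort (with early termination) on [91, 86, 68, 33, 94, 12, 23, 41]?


Algorithm: bubble sort (with early termination)
Input: [91, 86, 68, 33, 94, 12, 23, 41]
Sorted: [12, 23, 33, 41, 68, 86, 91, 94]

27


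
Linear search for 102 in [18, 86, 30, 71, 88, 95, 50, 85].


i=0: 18!=102
i=1: 86!=102
i=2: 30!=102
i=3: 71!=102
i=4: 88!=102
i=5: 95!=102
i=6: 50!=102
i=7: 85!=102

Not found, 8 comps


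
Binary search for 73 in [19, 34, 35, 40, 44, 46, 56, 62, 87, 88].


Step 1: lo=0, hi=9, mid=4, val=44
Step 2: lo=5, hi=9, mid=7, val=62
Step 3: lo=8, hi=9, mid=8, val=87

Not found


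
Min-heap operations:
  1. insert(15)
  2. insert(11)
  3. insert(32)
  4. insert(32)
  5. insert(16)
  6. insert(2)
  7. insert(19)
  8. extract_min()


insert(15) -> [15]
insert(11) -> [11, 15]
insert(32) -> [11, 15, 32]
insert(32) -> [11, 15, 32, 32]
insert(16) -> [11, 15, 32, 32, 16]
insert(2) -> [2, 15, 11, 32, 16, 32]
insert(19) -> [2, 15, 11, 32, 16, 32, 19]
extract_min()->2, [11, 15, 19, 32, 16, 32]

Final heap: [11, 15, 19, 32, 16, 32]


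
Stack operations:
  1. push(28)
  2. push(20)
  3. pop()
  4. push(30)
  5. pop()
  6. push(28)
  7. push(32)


push(28) -> [28]
push(20) -> [28, 20]
pop()->20, [28]
push(30) -> [28, 30]
pop()->30, [28]
push(28) -> [28, 28]
push(32) -> [28, 28, 32]

Final stack: [28, 28, 32]


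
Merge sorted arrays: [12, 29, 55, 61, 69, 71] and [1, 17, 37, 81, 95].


Take 1 from B
Take 12 from A
Take 17 from B
Take 29 from A
Take 37 from B
Take 55 from A
Take 61 from A
Take 69 from A
Take 71 from A

Merged: [1, 12, 17, 29, 37, 55, 61, 69, 71, 81, 95]


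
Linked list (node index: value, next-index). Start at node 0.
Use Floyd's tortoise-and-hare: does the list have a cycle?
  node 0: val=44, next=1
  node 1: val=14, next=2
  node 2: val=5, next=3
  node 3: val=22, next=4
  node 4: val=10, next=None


Floyd's tortoise (slow, +1) and hare (fast, +2):
  init: slow=0, fast=0
  step 1: slow=1, fast=2
  step 2: slow=2, fast=4
  step 3: fast -> None, no cycle

Cycle: no


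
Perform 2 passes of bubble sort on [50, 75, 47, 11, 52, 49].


Initial: [50, 75, 47, 11, 52, 49]
Pass 1: [50, 47, 11, 52, 49, 75] (4 swaps)
Pass 2: [47, 11, 50, 49, 52, 75] (3 swaps)

After 2 passes: [47, 11, 50, 49, 52, 75]


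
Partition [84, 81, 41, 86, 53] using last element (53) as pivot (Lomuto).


Pivot: 53
  41 <= 53: swap -> [41, 81, 84, 86, 53]
Place pivot at 1: [41, 53, 84, 86, 81]

Partitioned: [41, 53, 84, 86, 81]


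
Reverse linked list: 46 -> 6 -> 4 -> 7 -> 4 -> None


Step 1: curr=46, set curr.next=prev(None) | reversed so far: 46
Step 2: curr=6, set curr.next=prev(46) | reversed so far: 6 -> 46
Step 3: curr=4, set curr.next=prev(6) | reversed so far: 4 -> 6 -> 46
Step 4: curr=7, set curr.next=prev(4) | reversed so far: 7 -> 4 -> 6 -> 46
Step 5: curr=4, set curr.next=prev(7) | reversed so far: 4 -> 7 -> 4 -> 6 -> 46

4 -> 7 -> 4 -> 6 -> 46 -> None


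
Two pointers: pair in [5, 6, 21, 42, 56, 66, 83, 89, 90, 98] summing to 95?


lo=0(5)+hi=9(98)=103
lo=0(5)+hi=8(90)=95

Yes: 5+90=95


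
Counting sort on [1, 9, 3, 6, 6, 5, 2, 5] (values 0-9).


Input: [1, 9, 3, 6, 6, 5, 2, 5]
Counts: [0, 1, 1, 1, 0, 2, 2, 0, 0, 1]

Sorted: [1, 2, 3, 5, 5, 6, 6, 9]


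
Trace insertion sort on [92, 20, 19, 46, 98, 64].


Initial: [92, 20, 19, 46, 98, 64]
Insert 20: [20, 92, 19, 46, 98, 64]
Insert 19: [19, 20, 92, 46, 98, 64]
Insert 46: [19, 20, 46, 92, 98, 64]
Insert 98: [19, 20, 46, 92, 98, 64]
Insert 64: [19, 20, 46, 64, 92, 98]

Sorted: [19, 20, 46, 64, 92, 98]


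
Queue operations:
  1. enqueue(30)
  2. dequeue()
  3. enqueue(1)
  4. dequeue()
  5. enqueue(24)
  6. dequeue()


enqueue(30) -> [30]
dequeue()->30, []
enqueue(1) -> [1]
dequeue()->1, []
enqueue(24) -> [24]
dequeue()->24, []

Final queue: []


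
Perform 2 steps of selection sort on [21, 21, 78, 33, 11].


Initial: [21, 21, 78, 33, 11]
Step 1: min=11 at 4
  Swap: [11, 21, 78, 33, 21]
Step 2: min=21 at 1
  Swap: [11, 21, 78, 33, 21]

After 2 steps: [11, 21, 78, 33, 21]


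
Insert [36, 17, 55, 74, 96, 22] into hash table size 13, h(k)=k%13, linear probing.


Insert 36: h=10 -> slot 10
Insert 17: h=4 -> slot 4
Insert 55: h=3 -> slot 3
Insert 74: h=9 -> slot 9
Insert 96: h=5 -> slot 5
Insert 22: h=9, 2 probes -> slot 11

Table: [None, None, None, 55, 17, 96, None, None, None, 74, 36, 22, None]


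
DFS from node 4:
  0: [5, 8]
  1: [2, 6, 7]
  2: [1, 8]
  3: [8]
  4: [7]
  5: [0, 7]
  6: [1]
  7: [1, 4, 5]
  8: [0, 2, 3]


Visit 4, push [7]
Visit 7, push [5, 1]
Visit 1, push [6, 2]
Visit 2, push [8]
Visit 8, push [3, 0]
Visit 0, push [5]
Visit 5, push []
Visit 3, push []
Visit 6, push []

DFS order: [4, 7, 1, 2, 8, 0, 5, 3, 6]


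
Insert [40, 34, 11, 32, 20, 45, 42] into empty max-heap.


Insert 40: [40]
Insert 34: [40, 34]
Insert 11: [40, 34, 11]
Insert 32: [40, 34, 11, 32]
Insert 20: [40, 34, 11, 32, 20]
Insert 45: [45, 34, 40, 32, 20, 11]
Insert 42: [45, 34, 42, 32, 20, 11, 40]

Final heap: [45, 34, 42, 32, 20, 11, 40]


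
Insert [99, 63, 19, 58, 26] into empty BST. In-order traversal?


Insert 99: root
Insert 63: L from 99
Insert 19: L from 99 -> L from 63
Insert 58: L from 99 -> L from 63 -> R from 19
Insert 26: L from 99 -> L from 63 -> R from 19 -> L from 58

In-order: [19, 26, 58, 63, 99]


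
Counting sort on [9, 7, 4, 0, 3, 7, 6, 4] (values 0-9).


Input: [9, 7, 4, 0, 3, 7, 6, 4]
Counts: [1, 0, 0, 1, 2, 0, 1, 2, 0, 1]

Sorted: [0, 3, 4, 4, 6, 7, 7, 9]


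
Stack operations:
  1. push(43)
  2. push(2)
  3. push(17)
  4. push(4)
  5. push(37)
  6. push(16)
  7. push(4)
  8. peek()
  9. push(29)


push(43) -> [43]
push(2) -> [43, 2]
push(17) -> [43, 2, 17]
push(4) -> [43, 2, 17, 4]
push(37) -> [43, 2, 17, 4, 37]
push(16) -> [43, 2, 17, 4, 37, 16]
push(4) -> [43, 2, 17, 4, 37, 16, 4]
peek()->4
push(29) -> [43, 2, 17, 4, 37, 16, 4, 29]

Final stack: [43, 2, 17, 4, 37, 16, 4, 29]


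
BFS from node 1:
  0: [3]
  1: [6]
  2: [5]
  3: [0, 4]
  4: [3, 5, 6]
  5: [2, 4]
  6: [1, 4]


Visit 1, enqueue [6]
Visit 6, enqueue [4]
Visit 4, enqueue [3, 5]
Visit 3, enqueue [0]
Visit 5, enqueue [2]
Visit 0, enqueue []
Visit 2, enqueue []

BFS order: [1, 6, 4, 3, 5, 0, 2]


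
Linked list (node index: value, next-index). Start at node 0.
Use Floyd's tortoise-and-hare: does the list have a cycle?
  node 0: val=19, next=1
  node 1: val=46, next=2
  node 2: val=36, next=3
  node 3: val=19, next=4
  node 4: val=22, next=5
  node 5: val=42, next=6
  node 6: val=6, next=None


Floyd's tortoise (slow, +1) and hare (fast, +2):
  init: slow=0, fast=0
  step 1: slow=1, fast=2
  step 2: slow=2, fast=4
  step 3: slow=3, fast=6
  step 4: fast -> None, no cycle

Cycle: no
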